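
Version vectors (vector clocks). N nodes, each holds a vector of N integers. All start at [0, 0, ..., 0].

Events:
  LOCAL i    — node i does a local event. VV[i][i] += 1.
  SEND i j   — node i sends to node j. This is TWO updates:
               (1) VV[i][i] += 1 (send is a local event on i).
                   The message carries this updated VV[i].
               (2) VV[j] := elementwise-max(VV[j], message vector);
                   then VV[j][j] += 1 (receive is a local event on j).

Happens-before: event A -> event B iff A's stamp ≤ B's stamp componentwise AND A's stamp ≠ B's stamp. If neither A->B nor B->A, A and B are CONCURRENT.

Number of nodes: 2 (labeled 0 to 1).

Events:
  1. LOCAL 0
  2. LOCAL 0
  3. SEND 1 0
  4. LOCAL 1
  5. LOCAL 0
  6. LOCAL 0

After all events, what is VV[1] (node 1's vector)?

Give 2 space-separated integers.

Answer: 0 2

Derivation:
Initial: VV[0]=[0, 0]
Initial: VV[1]=[0, 0]
Event 1: LOCAL 0: VV[0][0]++ -> VV[0]=[1, 0]
Event 2: LOCAL 0: VV[0][0]++ -> VV[0]=[2, 0]
Event 3: SEND 1->0: VV[1][1]++ -> VV[1]=[0, 1], msg_vec=[0, 1]; VV[0]=max(VV[0],msg_vec) then VV[0][0]++ -> VV[0]=[3, 1]
Event 4: LOCAL 1: VV[1][1]++ -> VV[1]=[0, 2]
Event 5: LOCAL 0: VV[0][0]++ -> VV[0]=[4, 1]
Event 6: LOCAL 0: VV[0][0]++ -> VV[0]=[5, 1]
Final vectors: VV[0]=[5, 1]; VV[1]=[0, 2]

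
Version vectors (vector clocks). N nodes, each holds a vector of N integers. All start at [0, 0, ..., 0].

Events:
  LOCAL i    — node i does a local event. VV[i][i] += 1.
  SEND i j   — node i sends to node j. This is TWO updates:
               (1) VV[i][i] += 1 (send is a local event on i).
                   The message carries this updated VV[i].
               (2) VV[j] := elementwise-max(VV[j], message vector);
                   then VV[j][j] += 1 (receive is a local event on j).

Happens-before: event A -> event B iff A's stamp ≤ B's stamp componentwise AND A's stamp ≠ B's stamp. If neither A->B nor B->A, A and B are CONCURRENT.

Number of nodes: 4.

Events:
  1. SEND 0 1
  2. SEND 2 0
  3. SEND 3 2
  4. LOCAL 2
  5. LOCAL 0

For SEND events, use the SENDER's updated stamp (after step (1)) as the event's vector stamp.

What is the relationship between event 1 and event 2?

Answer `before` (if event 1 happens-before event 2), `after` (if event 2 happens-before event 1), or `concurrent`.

Answer: concurrent

Derivation:
Initial: VV[0]=[0, 0, 0, 0]
Initial: VV[1]=[0, 0, 0, 0]
Initial: VV[2]=[0, 0, 0, 0]
Initial: VV[3]=[0, 0, 0, 0]
Event 1: SEND 0->1: VV[0][0]++ -> VV[0]=[1, 0, 0, 0], msg_vec=[1, 0, 0, 0]; VV[1]=max(VV[1],msg_vec) then VV[1][1]++ -> VV[1]=[1, 1, 0, 0]
Event 2: SEND 2->0: VV[2][2]++ -> VV[2]=[0, 0, 1, 0], msg_vec=[0, 0, 1, 0]; VV[0]=max(VV[0],msg_vec) then VV[0][0]++ -> VV[0]=[2, 0, 1, 0]
Event 3: SEND 3->2: VV[3][3]++ -> VV[3]=[0, 0, 0, 1], msg_vec=[0, 0, 0, 1]; VV[2]=max(VV[2],msg_vec) then VV[2][2]++ -> VV[2]=[0, 0, 2, 1]
Event 4: LOCAL 2: VV[2][2]++ -> VV[2]=[0, 0, 3, 1]
Event 5: LOCAL 0: VV[0][0]++ -> VV[0]=[3, 0, 1, 0]
Event 1 stamp: [1, 0, 0, 0]
Event 2 stamp: [0, 0, 1, 0]
[1, 0, 0, 0] <= [0, 0, 1, 0]? False
[0, 0, 1, 0] <= [1, 0, 0, 0]? False
Relation: concurrent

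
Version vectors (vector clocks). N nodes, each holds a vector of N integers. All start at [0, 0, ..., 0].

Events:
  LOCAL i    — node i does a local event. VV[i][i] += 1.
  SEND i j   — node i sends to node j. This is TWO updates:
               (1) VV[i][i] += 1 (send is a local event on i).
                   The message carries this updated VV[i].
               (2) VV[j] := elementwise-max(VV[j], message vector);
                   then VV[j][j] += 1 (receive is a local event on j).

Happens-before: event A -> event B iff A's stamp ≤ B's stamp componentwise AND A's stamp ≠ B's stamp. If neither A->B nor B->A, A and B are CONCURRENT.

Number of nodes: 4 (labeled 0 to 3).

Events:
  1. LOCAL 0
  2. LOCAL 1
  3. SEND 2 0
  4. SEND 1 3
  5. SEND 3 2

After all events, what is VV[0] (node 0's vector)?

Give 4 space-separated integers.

Initial: VV[0]=[0, 0, 0, 0]
Initial: VV[1]=[0, 0, 0, 0]
Initial: VV[2]=[0, 0, 0, 0]
Initial: VV[3]=[0, 0, 0, 0]
Event 1: LOCAL 0: VV[0][0]++ -> VV[0]=[1, 0, 0, 0]
Event 2: LOCAL 1: VV[1][1]++ -> VV[1]=[0, 1, 0, 0]
Event 3: SEND 2->0: VV[2][2]++ -> VV[2]=[0, 0, 1, 0], msg_vec=[0, 0, 1, 0]; VV[0]=max(VV[0],msg_vec) then VV[0][0]++ -> VV[0]=[2, 0, 1, 0]
Event 4: SEND 1->3: VV[1][1]++ -> VV[1]=[0, 2, 0, 0], msg_vec=[0, 2, 0, 0]; VV[3]=max(VV[3],msg_vec) then VV[3][3]++ -> VV[3]=[0, 2, 0, 1]
Event 5: SEND 3->2: VV[3][3]++ -> VV[3]=[0, 2, 0, 2], msg_vec=[0, 2, 0, 2]; VV[2]=max(VV[2],msg_vec) then VV[2][2]++ -> VV[2]=[0, 2, 2, 2]
Final vectors: VV[0]=[2, 0, 1, 0]; VV[1]=[0, 2, 0, 0]; VV[2]=[0, 2, 2, 2]; VV[3]=[0, 2, 0, 2]

Answer: 2 0 1 0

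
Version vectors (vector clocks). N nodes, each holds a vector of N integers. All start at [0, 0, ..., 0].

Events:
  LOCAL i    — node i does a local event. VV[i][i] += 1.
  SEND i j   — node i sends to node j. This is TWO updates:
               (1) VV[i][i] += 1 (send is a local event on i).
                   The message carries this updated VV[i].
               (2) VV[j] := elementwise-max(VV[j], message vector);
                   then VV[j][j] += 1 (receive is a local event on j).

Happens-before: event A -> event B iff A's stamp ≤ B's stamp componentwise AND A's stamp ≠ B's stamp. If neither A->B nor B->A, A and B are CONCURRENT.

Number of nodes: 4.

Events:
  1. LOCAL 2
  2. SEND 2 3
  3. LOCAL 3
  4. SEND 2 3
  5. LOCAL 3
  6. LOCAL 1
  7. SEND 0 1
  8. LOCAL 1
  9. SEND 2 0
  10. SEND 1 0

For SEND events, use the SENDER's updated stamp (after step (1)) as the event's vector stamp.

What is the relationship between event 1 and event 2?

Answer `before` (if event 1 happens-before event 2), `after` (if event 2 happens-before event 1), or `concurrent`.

Initial: VV[0]=[0, 0, 0, 0]
Initial: VV[1]=[0, 0, 0, 0]
Initial: VV[2]=[0, 0, 0, 0]
Initial: VV[3]=[0, 0, 0, 0]
Event 1: LOCAL 2: VV[2][2]++ -> VV[2]=[0, 0, 1, 0]
Event 2: SEND 2->3: VV[2][2]++ -> VV[2]=[0, 0, 2, 0], msg_vec=[0, 0, 2, 0]; VV[3]=max(VV[3],msg_vec) then VV[3][3]++ -> VV[3]=[0, 0, 2, 1]
Event 3: LOCAL 3: VV[3][3]++ -> VV[3]=[0, 0, 2, 2]
Event 4: SEND 2->3: VV[2][2]++ -> VV[2]=[0, 0, 3, 0], msg_vec=[0, 0, 3, 0]; VV[3]=max(VV[3],msg_vec) then VV[3][3]++ -> VV[3]=[0, 0, 3, 3]
Event 5: LOCAL 3: VV[3][3]++ -> VV[3]=[0, 0, 3, 4]
Event 6: LOCAL 1: VV[1][1]++ -> VV[1]=[0, 1, 0, 0]
Event 7: SEND 0->1: VV[0][0]++ -> VV[0]=[1, 0, 0, 0], msg_vec=[1, 0, 0, 0]; VV[1]=max(VV[1],msg_vec) then VV[1][1]++ -> VV[1]=[1, 2, 0, 0]
Event 8: LOCAL 1: VV[1][1]++ -> VV[1]=[1, 3, 0, 0]
Event 9: SEND 2->0: VV[2][2]++ -> VV[2]=[0, 0, 4, 0], msg_vec=[0, 0, 4, 0]; VV[0]=max(VV[0],msg_vec) then VV[0][0]++ -> VV[0]=[2, 0, 4, 0]
Event 10: SEND 1->0: VV[1][1]++ -> VV[1]=[1, 4, 0, 0], msg_vec=[1, 4, 0, 0]; VV[0]=max(VV[0],msg_vec) then VV[0][0]++ -> VV[0]=[3, 4, 4, 0]
Event 1 stamp: [0, 0, 1, 0]
Event 2 stamp: [0, 0, 2, 0]
[0, 0, 1, 0] <= [0, 0, 2, 0]? True
[0, 0, 2, 0] <= [0, 0, 1, 0]? False
Relation: before

Answer: before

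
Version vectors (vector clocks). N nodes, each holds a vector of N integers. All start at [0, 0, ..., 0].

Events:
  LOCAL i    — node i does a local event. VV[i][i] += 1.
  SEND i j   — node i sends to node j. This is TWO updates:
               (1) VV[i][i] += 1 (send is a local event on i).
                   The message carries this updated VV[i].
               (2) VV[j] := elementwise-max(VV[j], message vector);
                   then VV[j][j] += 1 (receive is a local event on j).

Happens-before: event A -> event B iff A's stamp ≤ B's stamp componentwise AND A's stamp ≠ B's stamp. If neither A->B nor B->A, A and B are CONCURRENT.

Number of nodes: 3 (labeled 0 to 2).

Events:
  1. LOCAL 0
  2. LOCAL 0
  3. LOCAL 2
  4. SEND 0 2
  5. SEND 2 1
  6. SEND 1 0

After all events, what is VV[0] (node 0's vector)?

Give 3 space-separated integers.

Initial: VV[0]=[0, 0, 0]
Initial: VV[1]=[0, 0, 0]
Initial: VV[2]=[0, 0, 0]
Event 1: LOCAL 0: VV[0][0]++ -> VV[0]=[1, 0, 0]
Event 2: LOCAL 0: VV[0][0]++ -> VV[0]=[2, 0, 0]
Event 3: LOCAL 2: VV[2][2]++ -> VV[2]=[0, 0, 1]
Event 4: SEND 0->2: VV[0][0]++ -> VV[0]=[3, 0, 0], msg_vec=[3, 0, 0]; VV[2]=max(VV[2],msg_vec) then VV[2][2]++ -> VV[2]=[3, 0, 2]
Event 5: SEND 2->1: VV[2][2]++ -> VV[2]=[3, 0, 3], msg_vec=[3, 0, 3]; VV[1]=max(VV[1],msg_vec) then VV[1][1]++ -> VV[1]=[3, 1, 3]
Event 6: SEND 1->0: VV[1][1]++ -> VV[1]=[3, 2, 3], msg_vec=[3, 2, 3]; VV[0]=max(VV[0],msg_vec) then VV[0][0]++ -> VV[0]=[4, 2, 3]
Final vectors: VV[0]=[4, 2, 3]; VV[1]=[3, 2, 3]; VV[2]=[3, 0, 3]

Answer: 4 2 3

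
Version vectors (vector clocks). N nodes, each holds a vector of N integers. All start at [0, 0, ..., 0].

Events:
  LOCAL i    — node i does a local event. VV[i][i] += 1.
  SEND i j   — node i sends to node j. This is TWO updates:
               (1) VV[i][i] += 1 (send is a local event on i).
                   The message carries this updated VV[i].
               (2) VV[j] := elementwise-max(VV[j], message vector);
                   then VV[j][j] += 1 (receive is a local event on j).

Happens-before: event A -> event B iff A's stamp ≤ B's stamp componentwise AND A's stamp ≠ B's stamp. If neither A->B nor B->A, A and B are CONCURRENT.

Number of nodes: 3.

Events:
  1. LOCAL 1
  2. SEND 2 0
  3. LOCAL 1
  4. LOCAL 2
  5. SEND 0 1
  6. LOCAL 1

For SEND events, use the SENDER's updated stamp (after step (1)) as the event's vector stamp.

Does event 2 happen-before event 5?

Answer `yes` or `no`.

Answer: yes

Derivation:
Initial: VV[0]=[0, 0, 0]
Initial: VV[1]=[0, 0, 0]
Initial: VV[2]=[0, 0, 0]
Event 1: LOCAL 1: VV[1][1]++ -> VV[1]=[0, 1, 0]
Event 2: SEND 2->0: VV[2][2]++ -> VV[2]=[0, 0, 1], msg_vec=[0, 0, 1]; VV[0]=max(VV[0],msg_vec) then VV[0][0]++ -> VV[0]=[1, 0, 1]
Event 3: LOCAL 1: VV[1][1]++ -> VV[1]=[0, 2, 0]
Event 4: LOCAL 2: VV[2][2]++ -> VV[2]=[0, 0, 2]
Event 5: SEND 0->1: VV[0][0]++ -> VV[0]=[2, 0, 1], msg_vec=[2, 0, 1]; VV[1]=max(VV[1],msg_vec) then VV[1][1]++ -> VV[1]=[2, 3, 1]
Event 6: LOCAL 1: VV[1][1]++ -> VV[1]=[2, 4, 1]
Event 2 stamp: [0, 0, 1]
Event 5 stamp: [2, 0, 1]
[0, 0, 1] <= [2, 0, 1]? True. Equal? False. Happens-before: True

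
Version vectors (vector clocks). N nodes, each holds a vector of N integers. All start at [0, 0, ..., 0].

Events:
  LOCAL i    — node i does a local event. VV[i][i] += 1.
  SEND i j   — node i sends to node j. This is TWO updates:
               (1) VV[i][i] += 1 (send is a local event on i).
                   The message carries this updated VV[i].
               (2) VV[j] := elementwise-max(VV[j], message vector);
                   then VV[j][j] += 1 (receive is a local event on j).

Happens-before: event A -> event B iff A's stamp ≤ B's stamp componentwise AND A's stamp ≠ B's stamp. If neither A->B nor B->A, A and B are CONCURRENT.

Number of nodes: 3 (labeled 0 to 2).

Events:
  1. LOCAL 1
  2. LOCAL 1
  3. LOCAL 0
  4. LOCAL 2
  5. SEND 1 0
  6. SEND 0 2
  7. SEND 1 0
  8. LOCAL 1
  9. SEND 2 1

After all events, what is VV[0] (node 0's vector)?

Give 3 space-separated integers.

Answer: 4 4 0

Derivation:
Initial: VV[0]=[0, 0, 0]
Initial: VV[1]=[0, 0, 0]
Initial: VV[2]=[0, 0, 0]
Event 1: LOCAL 1: VV[1][1]++ -> VV[1]=[0, 1, 0]
Event 2: LOCAL 1: VV[1][1]++ -> VV[1]=[0, 2, 0]
Event 3: LOCAL 0: VV[0][0]++ -> VV[0]=[1, 0, 0]
Event 4: LOCAL 2: VV[2][2]++ -> VV[2]=[0, 0, 1]
Event 5: SEND 1->0: VV[1][1]++ -> VV[1]=[0, 3, 0], msg_vec=[0, 3, 0]; VV[0]=max(VV[0],msg_vec) then VV[0][0]++ -> VV[0]=[2, 3, 0]
Event 6: SEND 0->2: VV[0][0]++ -> VV[0]=[3, 3, 0], msg_vec=[3, 3, 0]; VV[2]=max(VV[2],msg_vec) then VV[2][2]++ -> VV[2]=[3, 3, 2]
Event 7: SEND 1->0: VV[1][1]++ -> VV[1]=[0, 4, 0], msg_vec=[0, 4, 0]; VV[0]=max(VV[0],msg_vec) then VV[0][0]++ -> VV[0]=[4, 4, 0]
Event 8: LOCAL 1: VV[1][1]++ -> VV[1]=[0, 5, 0]
Event 9: SEND 2->1: VV[2][2]++ -> VV[2]=[3, 3, 3], msg_vec=[3, 3, 3]; VV[1]=max(VV[1],msg_vec) then VV[1][1]++ -> VV[1]=[3, 6, 3]
Final vectors: VV[0]=[4, 4, 0]; VV[1]=[3, 6, 3]; VV[2]=[3, 3, 3]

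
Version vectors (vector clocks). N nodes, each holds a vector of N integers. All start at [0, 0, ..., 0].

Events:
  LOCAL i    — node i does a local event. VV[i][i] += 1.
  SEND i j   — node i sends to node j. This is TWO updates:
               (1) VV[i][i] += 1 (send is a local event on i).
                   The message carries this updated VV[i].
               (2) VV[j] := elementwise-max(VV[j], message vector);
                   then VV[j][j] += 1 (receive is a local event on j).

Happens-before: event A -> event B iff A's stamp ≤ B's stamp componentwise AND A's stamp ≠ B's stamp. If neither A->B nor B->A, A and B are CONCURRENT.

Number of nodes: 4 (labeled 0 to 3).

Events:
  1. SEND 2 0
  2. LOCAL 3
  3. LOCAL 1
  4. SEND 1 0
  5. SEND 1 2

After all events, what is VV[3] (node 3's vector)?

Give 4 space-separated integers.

Answer: 0 0 0 1

Derivation:
Initial: VV[0]=[0, 0, 0, 0]
Initial: VV[1]=[0, 0, 0, 0]
Initial: VV[2]=[0, 0, 0, 0]
Initial: VV[3]=[0, 0, 0, 0]
Event 1: SEND 2->0: VV[2][2]++ -> VV[2]=[0, 0, 1, 0], msg_vec=[0, 0, 1, 0]; VV[0]=max(VV[0],msg_vec) then VV[0][0]++ -> VV[0]=[1, 0, 1, 0]
Event 2: LOCAL 3: VV[3][3]++ -> VV[3]=[0, 0, 0, 1]
Event 3: LOCAL 1: VV[1][1]++ -> VV[1]=[0, 1, 0, 0]
Event 4: SEND 1->0: VV[1][1]++ -> VV[1]=[0, 2, 0, 0], msg_vec=[0, 2, 0, 0]; VV[0]=max(VV[0],msg_vec) then VV[0][0]++ -> VV[0]=[2, 2, 1, 0]
Event 5: SEND 1->2: VV[1][1]++ -> VV[1]=[0, 3, 0, 0], msg_vec=[0, 3, 0, 0]; VV[2]=max(VV[2],msg_vec) then VV[2][2]++ -> VV[2]=[0, 3, 2, 0]
Final vectors: VV[0]=[2, 2, 1, 0]; VV[1]=[0, 3, 0, 0]; VV[2]=[0, 3, 2, 0]; VV[3]=[0, 0, 0, 1]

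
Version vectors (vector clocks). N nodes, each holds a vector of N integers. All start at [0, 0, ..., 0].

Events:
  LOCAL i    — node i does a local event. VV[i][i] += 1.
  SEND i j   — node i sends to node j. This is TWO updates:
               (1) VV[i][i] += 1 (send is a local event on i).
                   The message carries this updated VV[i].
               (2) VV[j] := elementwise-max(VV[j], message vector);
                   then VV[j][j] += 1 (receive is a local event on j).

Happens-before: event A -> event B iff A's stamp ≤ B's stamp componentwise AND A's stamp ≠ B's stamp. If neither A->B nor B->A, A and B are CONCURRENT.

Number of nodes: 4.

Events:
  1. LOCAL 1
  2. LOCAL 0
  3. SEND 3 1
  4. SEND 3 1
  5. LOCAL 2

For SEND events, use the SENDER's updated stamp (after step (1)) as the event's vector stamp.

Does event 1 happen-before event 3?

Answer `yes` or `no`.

Initial: VV[0]=[0, 0, 0, 0]
Initial: VV[1]=[0, 0, 0, 0]
Initial: VV[2]=[0, 0, 0, 0]
Initial: VV[3]=[0, 0, 0, 0]
Event 1: LOCAL 1: VV[1][1]++ -> VV[1]=[0, 1, 0, 0]
Event 2: LOCAL 0: VV[0][0]++ -> VV[0]=[1, 0, 0, 0]
Event 3: SEND 3->1: VV[3][3]++ -> VV[3]=[0, 0, 0, 1], msg_vec=[0, 0, 0, 1]; VV[1]=max(VV[1],msg_vec) then VV[1][1]++ -> VV[1]=[0, 2, 0, 1]
Event 4: SEND 3->1: VV[3][3]++ -> VV[3]=[0, 0, 0, 2], msg_vec=[0, 0, 0, 2]; VV[1]=max(VV[1],msg_vec) then VV[1][1]++ -> VV[1]=[0, 3, 0, 2]
Event 5: LOCAL 2: VV[2][2]++ -> VV[2]=[0, 0, 1, 0]
Event 1 stamp: [0, 1, 0, 0]
Event 3 stamp: [0, 0, 0, 1]
[0, 1, 0, 0] <= [0, 0, 0, 1]? False. Equal? False. Happens-before: False

Answer: no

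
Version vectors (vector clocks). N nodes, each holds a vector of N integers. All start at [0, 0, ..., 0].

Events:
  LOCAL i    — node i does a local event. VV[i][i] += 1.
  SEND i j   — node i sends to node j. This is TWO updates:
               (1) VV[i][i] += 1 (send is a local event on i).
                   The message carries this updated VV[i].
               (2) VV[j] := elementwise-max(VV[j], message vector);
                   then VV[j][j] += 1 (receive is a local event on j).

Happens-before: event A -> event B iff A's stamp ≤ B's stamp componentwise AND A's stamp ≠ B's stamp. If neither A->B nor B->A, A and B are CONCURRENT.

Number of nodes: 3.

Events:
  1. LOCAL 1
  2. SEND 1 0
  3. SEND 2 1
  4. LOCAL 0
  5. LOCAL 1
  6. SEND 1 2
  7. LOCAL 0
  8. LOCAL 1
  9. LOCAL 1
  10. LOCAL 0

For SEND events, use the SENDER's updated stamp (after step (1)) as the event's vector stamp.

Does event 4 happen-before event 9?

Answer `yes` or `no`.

Initial: VV[0]=[0, 0, 0]
Initial: VV[1]=[0, 0, 0]
Initial: VV[2]=[0, 0, 0]
Event 1: LOCAL 1: VV[1][1]++ -> VV[1]=[0, 1, 0]
Event 2: SEND 1->0: VV[1][1]++ -> VV[1]=[0, 2, 0], msg_vec=[0, 2, 0]; VV[0]=max(VV[0],msg_vec) then VV[0][0]++ -> VV[0]=[1, 2, 0]
Event 3: SEND 2->1: VV[2][2]++ -> VV[2]=[0, 0, 1], msg_vec=[0, 0, 1]; VV[1]=max(VV[1],msg_vec) then VV[1][1]++ -> VV[1]=[0, 3, 1]
Event 4: LOCAL 0: VV[0][0]++ -> VV[0]=[2, 2, 0]
Event 5: LOCAL 1: VV[1][1]++ -> VV[1]=[0, 4, 1]
Event 6: SEND 1->2: VV[1][1]++ -> VV[1]=[0, 5, 1], msg_vec=[0, 5, 1]; VV[2]=max(VV[2],msg_vec) then VV[2][2]++ -> VV[2]=[0, 5, 2]
Event 7: LOCAL 0: VV[0][0]++ -> VV[0]=[3, 2, 0]
Event 8: LOCAL 1: VV[1][1]++ -> VV[1]=[0, 6, 1]
Event 9: LOCAL 1: VV[1][1]++ -> VV[1]=[0, 7, 1]
Event 10: LOCAL 0: VV[0][0]++ -> VV[0]=[4, 2, 0]
Event 4 stamp: [2, 2, 0]
Event 9 stamp: [0, 7, 1]
[2, 2, 0] <= [0, 7, 1]? False. Equal? False. Happens-before: False

Answer: no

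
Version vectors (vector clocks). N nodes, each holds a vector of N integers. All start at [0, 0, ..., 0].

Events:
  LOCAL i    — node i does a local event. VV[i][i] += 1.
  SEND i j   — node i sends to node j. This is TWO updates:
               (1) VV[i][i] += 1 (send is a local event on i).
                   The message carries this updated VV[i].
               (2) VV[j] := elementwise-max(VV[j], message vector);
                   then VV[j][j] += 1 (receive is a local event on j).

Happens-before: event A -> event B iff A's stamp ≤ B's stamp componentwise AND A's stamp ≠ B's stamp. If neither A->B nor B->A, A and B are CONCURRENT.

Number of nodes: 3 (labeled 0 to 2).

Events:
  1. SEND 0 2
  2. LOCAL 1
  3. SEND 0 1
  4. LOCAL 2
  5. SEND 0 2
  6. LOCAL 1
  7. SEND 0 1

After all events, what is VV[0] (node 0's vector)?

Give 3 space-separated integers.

Initial: VV[0]=[0, 0, 0]
Initial: VV[1]=[0, 0, 0]
Initial: VV[2]=[0, 0, 0]
Event 1: SEND 0->2: VV[0][0]++ -> VV[0]=[1, 0, 0], msg_vec=[1, 0, 0]; VV[2]=max(VV[2],msg_vec) then VV[2][2]++ -> VV[2]=[1, 0, 1]
Event 2: LOCAL 1: VV[1][1]++ -> VV[1]=[0, 1, 0]
Event 3: SEND 0->1: VV[0][0]++ -> VV[0]=[2, 0, 0], msg_vec=[2, 0, 0]; VV[1]=max(VV[1],msg_vec) then VV[1][1]++ -> VV[1]=[2, 2, 0]
Event 4: LOCAL 2: VV[2][2]++ -> VV[2]=[1, 0, 2]
Event 5: SEND 0->2: VV[0][0]++ -> VV[0]=[3, 0, 0], msg_vec=[3, 0, 0]; VV[2]=max(VV[2],msg_vec) then VV[2][2]++ -> VV[2]=[3, 0, 3]
Event 6: LOCAL 1: VV[1][1]++ -> VV[1]=[2, 3, 0]
Event 7: SEND 0->1: VV[0][0]++ -> VV[0]=[4, 0, 0], msg_vec=[4, 0, 0]; VV[1]=max(VV[1],msg_vec) then VV[1][1]++ -> VV[1]=[4, 4, 0]
Final vectors: VV[0]=[4, 0, 0]; VV[1]=[4, 4, 0]; VV[2]=[3, 0, 3]

Answer: 4 0 0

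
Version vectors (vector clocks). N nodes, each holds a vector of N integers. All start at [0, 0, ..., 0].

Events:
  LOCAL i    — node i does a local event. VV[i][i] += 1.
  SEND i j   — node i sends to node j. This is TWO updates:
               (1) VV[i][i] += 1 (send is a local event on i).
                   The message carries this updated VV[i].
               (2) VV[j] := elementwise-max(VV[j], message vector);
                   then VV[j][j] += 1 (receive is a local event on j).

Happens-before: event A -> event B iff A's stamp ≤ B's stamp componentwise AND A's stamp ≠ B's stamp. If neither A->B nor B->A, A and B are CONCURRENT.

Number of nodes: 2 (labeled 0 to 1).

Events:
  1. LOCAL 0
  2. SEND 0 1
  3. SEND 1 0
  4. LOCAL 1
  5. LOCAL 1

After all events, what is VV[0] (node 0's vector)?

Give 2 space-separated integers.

Answer: 3 2

Derivation:
Initial: VV[0]=[0, 0]
Initial: VV[1]=[0, 0]
Event 1: LOCAL 0: VV[0][0]++ -> VV[0]=[1, 0]
Event 2: SEND 0->1: VV[0][0]++ -> VV[0]=[2, 0], msg_vec=[2, 0]; VV[1]=max(VV[1],msg_vec) then VV[1][1]++ -> VV[1]=[2, 1]
Event 3: SEND 1->0: VV[1][1]++ -> VV[1]=[2, 2], msg_vec=[2, 2]; VV[0]=max(VV[0],msg_vec) then VV[0][0]++ -> VV[0]=[3, 2]
Event 4: LOCAL 1: VV[1][1]++ -> VV[1]=[2, 3]
Event 5: LOCAL 1: VV[1][1]++ -> VV[1]=[2, 4]
Final vectors: VV[0]=[3, 2]; VV[1]=[2, 4]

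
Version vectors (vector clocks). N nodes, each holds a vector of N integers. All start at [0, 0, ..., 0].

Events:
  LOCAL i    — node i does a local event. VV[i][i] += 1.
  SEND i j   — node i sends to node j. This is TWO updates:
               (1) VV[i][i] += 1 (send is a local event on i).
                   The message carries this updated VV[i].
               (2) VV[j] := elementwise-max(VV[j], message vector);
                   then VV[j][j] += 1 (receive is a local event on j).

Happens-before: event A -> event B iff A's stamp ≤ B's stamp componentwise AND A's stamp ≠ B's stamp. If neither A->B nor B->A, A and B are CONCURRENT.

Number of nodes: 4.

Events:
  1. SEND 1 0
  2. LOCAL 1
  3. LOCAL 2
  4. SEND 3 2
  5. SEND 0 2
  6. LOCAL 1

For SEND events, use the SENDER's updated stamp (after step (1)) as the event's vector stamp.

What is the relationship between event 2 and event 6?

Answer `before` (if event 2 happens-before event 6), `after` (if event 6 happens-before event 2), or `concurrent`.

Answer: before

Derivation:
Initial: VV[0]=[0, 0, 0, 0]
Initial: VV[1]=[0, 0, 0, 0]
Initial: VV[2]=[0, 0, 0, 0]
Initial: VV[3]=[0, 0, 0, 0]
Event 1: SEND 1->0: VV[1][1]++ -> VV[1]=[0, 1, 0, 0], msg_vec=[0, 1, 0, 0]; VV[0]=max(VV[0],msg_vec) then VV[0][0]++ -> VV[0]=[1, 1, 0, 0]
Event 2: LOCAL 1: VV[1][1]++ -> VV[1]=[0, 2, 0, 0]
Event 3: LOCAL 2: VV[2][2]++ -> VV[2]=[0, 0, 1, 0]
Event 4: SEND 3->2: VV[3][3]++ -> VV[3]=[0, 0, 0, 1], msg_vec=[0, 0, 0, 1]; VV[2]=max(VV[2],msg_vec) then VV[2][2]++ -> VV[2]=[0, 0, 2, 1]
Event 5: SEND 0->2: VV[0][0]++ -> VV[0]=[2, 1, 0, 0], msg_vec=[2, 1, 0, 0]; VV[2]=max(VV[2],msg_vec) then VV[2][2]++ -> VV[2]=[2, 1, 3, 1]
Event 6: LOCAL 1: VV[1][1]++ -> VV[1]=[0, 3, 0, 0]
Event 2 stamp: [0, 2, 0, 0]
Event 6 stamp: [0, 3, 0, 0]
[0, 2, 0, 0] <= [0, 3, 0, 0]? True
[0, 3, 0, 0] <= [0, 2, 0, 0]? False
Relation: before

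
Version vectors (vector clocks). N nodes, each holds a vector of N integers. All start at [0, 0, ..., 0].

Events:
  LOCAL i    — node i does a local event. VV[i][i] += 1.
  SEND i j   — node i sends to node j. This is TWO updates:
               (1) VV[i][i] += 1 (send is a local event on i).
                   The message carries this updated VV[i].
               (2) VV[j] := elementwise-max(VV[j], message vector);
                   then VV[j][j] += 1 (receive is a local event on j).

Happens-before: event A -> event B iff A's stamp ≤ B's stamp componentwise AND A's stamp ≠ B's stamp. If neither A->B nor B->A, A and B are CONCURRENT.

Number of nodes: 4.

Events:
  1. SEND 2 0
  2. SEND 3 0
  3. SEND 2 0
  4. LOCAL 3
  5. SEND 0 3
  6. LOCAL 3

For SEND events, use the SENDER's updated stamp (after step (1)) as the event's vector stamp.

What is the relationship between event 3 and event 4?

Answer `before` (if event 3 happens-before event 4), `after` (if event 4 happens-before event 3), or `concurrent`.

Answer: concurrent

Derivation:
Initial: VV[0]=[0, 0, 0, 0]
Initial: VV[1]=[0, 0, 0, 0]
Initial: VV[2]=[0, 0, 0, 0]
Initial: VV[3]=[0, 0, 0, 0]
Event 1: SEND 2->0: VV[2][2]++ -> VV[2]=[0, 0, 1, 0], msg_vec=[0, 0, 1, 0]; VV[0]=max(VV[0],msg_vec) then VV[0][0]++ -> VV[0]=[1, 0, 1, 0]
Event 2: SEND 3->0: VV[3][3]++ -> VV[3]=[0, 0, 0, 1], msg_vec=[0, 0, 0, 1]; VV[0]=max(VV[0],msg_vec) then VV[0][0]++ -> VV[0]=[2, 0, 1, 1]
Event 3: SEND 2->0: VV[2][2]++ -> VV[2]=[0, 0, 2, 0], msg_vec=[0, 0, 2, 0]; VV[0]=max(VV[0],msg_vec) then VV[0][0]++ -> VV[0]=[3, 0, 2, 1]
Event 4: LOCAL 3: VV[3][3]++ -> VV[3]=[0, 0, 0, 2]
Event 5: SEND 0->3: VV[0][0]++ -> VV[0]=[4, 0, 2, 1], msg_vec=[4, 0, 2, 1]; VV[3]=max(VV[3],msg_vec) then VV[3][3]++ -> VV[3]=[4, 0, 2, 3]
Event 6: LOCAL 3: VV[3][3]++ -> VV[3]=[4, 0, 2, 4]
Event 3 stamp: [0, 0, 2, 0]
Event 4 stamp: [0, 0, 0, 2]
[0, 0, 2, 0] <= [0, 0, 0, 2]? False
[0, 0, 0, 2] <= [0, 0, 2, 0]? False
Relation: concurrent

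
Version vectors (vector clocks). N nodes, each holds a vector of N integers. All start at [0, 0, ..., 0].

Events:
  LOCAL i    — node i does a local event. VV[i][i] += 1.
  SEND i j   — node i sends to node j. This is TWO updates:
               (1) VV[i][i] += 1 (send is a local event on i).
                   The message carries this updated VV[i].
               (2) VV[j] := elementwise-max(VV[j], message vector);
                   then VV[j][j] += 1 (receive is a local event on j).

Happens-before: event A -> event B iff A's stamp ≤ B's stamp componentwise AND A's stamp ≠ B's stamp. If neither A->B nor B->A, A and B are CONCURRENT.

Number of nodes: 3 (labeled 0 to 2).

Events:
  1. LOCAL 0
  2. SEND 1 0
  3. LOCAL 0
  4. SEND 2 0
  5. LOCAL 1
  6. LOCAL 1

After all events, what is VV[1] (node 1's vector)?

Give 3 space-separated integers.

Initial: VV[0]=[0, 0, 0]
Initial: VV[1]=[0, 0, 0]
Initial: VV[2]=[0, 0, 0]
Event 1: LOCAL 0: VV[0][0]++ -> VV[0]=[1, 0, 0]
Event 2: SEND 1->0: VV[1][1]++ -> VV[1]=[0, 1, 0], msg_vec=[0, 1, 0]; VV[0]=max(VV[0],msg_vec) then VV[0][0]++ -> VV[0]=[2, 1, 0]
Event 3: LOCAL 0: VV[0][0]++ -> VV[0]=[3, 1, 0]
Event 4: SEND 2->0: VV[2][2]++ -> VV[2]=[0, 0, 1], msg_vec=[0, 0, 1]; VV[0]=max(VV[0],msg_vec) then VV[0][0]++ -> VV[0]=[4, 1, 1]
Event 5: LOCAL 1: VV[1][1]++ -> VV[1]=[0, 2, 0]
Event 6: LOCAL 1: VV[1][1]++ -> VV[1]=[0, 3, 0]
Final vectors: VV[0]=[4, 1, 1]; VV[1]=[0, 3, 0]; VV[2]=[0, 0, 1]

Answer: 0 3 0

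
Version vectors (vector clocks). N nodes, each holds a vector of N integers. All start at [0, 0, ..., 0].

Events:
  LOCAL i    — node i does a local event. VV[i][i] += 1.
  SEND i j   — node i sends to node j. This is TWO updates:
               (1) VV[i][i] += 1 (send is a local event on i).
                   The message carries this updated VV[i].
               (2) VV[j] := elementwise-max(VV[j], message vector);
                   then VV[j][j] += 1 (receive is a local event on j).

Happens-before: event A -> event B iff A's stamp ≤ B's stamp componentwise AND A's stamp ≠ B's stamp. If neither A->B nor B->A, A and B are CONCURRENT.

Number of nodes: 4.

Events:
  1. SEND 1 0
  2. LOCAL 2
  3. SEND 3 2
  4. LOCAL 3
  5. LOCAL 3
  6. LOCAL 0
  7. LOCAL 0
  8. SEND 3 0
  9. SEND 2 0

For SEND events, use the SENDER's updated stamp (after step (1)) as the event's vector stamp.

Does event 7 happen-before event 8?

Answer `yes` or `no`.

Initial: VV[0]=[0, 0, 0, 0]
Initial: VV[1]=[0, 0, 0, 0]
Initial: VV[2]=[0, 0, 0, 0]
Initial: VV[3]=[0, 0, 0, 0]
Event 1: SEND 1->0: VV[1][1]++ -> VV[1]=[0, 1, 0, 0], msg_vec=[0, 1, 0, 0]; VV[0]=max(VV[0],msg_vec) then VV[0][0]++ -> VV[0]=[1, 1, 0, 0]
Event 2: LOCAL 2: VV[2][2]++ -> VV[2]=[0, 0, 1, 0]
Event 3: SEND 3->2: VV[3][3]++ -> VV[3]=[0, 0, 0, 1], msg_vec=[0, 0, 0, 1]; VV[2]=max(VV[2],msg_vec) then VV[2][2]++ -> VV[2]=[0, 0, 2, 1]
Event 4: LOCAL 3: VV[3][3]++ -> VV[3]=[0, 0, 0, 2]
Event 5: LOCAL 3: VV[3][3]++ -> VV[3]=[0, 0, 0, 3]
Event 6: LOCAL 0: VV[0][0]++ -> VV[0]=[2, 1, 0, 0]
Event 7: LOCAL 0: VV[0][0]++ -> VV[0]=[3, 1, 0, 0]
Event 8: SEND 3->0: VV[3][3]++ -> VV[3]=[0, 0, 0, 4], msg_vec=[0, 0, 0, 4]; VV[0]=max(VV[0],msg_vec) then VV[0][0]++ -> VV[0]=[4, 1, 0, 4]
Event 9: SEND 2->0: VV[2][2]++ -> VV[2]=[0, 0, 3, 1], msg_vec=[0, 0, 3, 1]; VV[0]=max(VV[0],msg_vec) then VV[0][0]++ -> VV[0]=[5, 1, 3, 4]
Event 7 stamp: [3, 1, 0, 0]
Event 8 stamp: [0, 0, 0, 4]
[3, 1, 0, 0] <= [0, 0, 0, 4]? False. Equal? False. Happens-before: False

Answer: no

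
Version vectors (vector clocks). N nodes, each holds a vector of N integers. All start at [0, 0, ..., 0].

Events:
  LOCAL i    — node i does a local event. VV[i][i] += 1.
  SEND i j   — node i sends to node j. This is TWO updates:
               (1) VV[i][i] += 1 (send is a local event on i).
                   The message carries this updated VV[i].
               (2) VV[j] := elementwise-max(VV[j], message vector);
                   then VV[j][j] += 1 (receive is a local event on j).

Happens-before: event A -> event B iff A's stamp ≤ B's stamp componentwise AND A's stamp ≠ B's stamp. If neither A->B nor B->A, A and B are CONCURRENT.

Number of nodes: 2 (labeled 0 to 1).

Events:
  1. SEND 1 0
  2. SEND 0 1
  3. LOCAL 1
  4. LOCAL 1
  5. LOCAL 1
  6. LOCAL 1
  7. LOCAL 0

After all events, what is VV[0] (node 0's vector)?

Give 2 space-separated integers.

Initial: VV[0]=[0, 0]
Initial: VV[1]=[0, 0]
Event 1: SEND 1->0: VV[1][1]++ -> VV[1]=[0, 1], msg_vec=[0, 1]; VV[0]=max(VV[0],msg_vec) then VV[0][0]++ -> VV[0]=[1, 1]
Event 2: SEND 0->1: VV[0][0]++ -> VV[0]=[2, 1], msg_vec=[2, 1]; VV[1]=max(VV[1],msg_vec) then VV[1][1]++ -> VV[1]=[2, 2]
Event 3: LOCAL 1: VV[1][1]++ -> VV[1]=[2, 3]
Event 4: LOCAL 1: VV[1][1]++ -> VV[1]=[2, 4]
Event 5: LOCAL 1: VV[1][1]++ -> VV[1]=[2, 5]
Event 6: LOCAL 1: VV[1][1]++ -> VV[1]=[2, 6]
Event 7: LOCAL 0: VV[0][0]++ -> VV[0]=[3, 1]
Final vectors: VV[0]=[3, 1]; VV[1]=[2, 6]

Answer: 3 1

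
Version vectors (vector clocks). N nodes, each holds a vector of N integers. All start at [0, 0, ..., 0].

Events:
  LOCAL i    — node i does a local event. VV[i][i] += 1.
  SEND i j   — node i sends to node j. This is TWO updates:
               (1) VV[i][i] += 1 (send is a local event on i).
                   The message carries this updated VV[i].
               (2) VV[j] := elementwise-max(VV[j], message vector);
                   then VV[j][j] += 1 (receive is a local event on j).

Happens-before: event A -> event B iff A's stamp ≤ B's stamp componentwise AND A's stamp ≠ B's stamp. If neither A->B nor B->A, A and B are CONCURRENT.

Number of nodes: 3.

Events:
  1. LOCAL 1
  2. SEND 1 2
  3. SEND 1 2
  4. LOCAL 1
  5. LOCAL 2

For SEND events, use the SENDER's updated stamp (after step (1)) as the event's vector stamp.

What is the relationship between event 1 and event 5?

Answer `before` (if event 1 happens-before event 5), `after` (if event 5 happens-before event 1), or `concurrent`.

Answer: before

Derivation:
Initial: VV[0]=[0, 0, 0]
Initial: VV[1]=[0, 0, 0]
Initial: VV[2]=[0, 0, 0]
Event 1: LOCAL 1: VV[1][1]++ -> VV[1]=[0, 1, 0]
Event 2: SEND 1->2: VV[1][1]++ -> VV[1]=[0, 2, 0], msg_vec=[0, 2, 0]; VV[2]=max(VV[2],msg_vec) then VV[2][2]++ -> VV[2]=[0, 2, 1]
Event 3: SEND 1->2: VV[1][1]++ -> VV[1]=[0, 3, 0], msg_vec=[0, 3, 0]; VV[2]=max(VV[2],msg_vec) then VV[2][2]++ -> VV[2]=[0, 3, 2]
Event 4: LOCAL 1: VV[1][1]++ -> VV[1]=[0, 4, 0]
Event 5: LOCAL 2: VV[2][2]++ -> VV[2]=[0, 3, 3]
Event 1 stamp: [0, 1, 0]
Event 5 stamp: [0, 3, 3]
[0, 1, 0] <= [0, 3, 3]? True
[0, 3, 3] <= [0, 1, 0]? False
Relation: before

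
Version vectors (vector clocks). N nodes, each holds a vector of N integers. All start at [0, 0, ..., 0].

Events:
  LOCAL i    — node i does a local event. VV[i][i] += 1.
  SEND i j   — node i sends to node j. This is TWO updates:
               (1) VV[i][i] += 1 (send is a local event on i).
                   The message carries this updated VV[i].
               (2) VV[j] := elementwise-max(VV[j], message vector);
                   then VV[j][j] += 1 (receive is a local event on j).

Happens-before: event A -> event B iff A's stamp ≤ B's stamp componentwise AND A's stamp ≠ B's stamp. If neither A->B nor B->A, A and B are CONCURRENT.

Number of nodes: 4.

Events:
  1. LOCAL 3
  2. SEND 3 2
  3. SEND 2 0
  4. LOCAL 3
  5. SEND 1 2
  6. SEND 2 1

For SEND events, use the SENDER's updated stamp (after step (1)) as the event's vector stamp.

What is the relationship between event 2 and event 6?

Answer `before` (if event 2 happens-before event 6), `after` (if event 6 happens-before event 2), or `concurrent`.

Answer: before

Derivation:
Initial: VV[0]=[0, 0, 0, 0]
Initial: VV[1]=[0, 0, 0, 0]
Initial: VV[2]=[0, 0, 0, 0]
Initial: VV[3]=[0, 0, 0, 0]
Event 1: LOCAL 3: VV[3][3]++ -> VV[3]=[0, 0, 0, 1]
Event 2: SEND 3->2: VV[3][3]++ -> VV[3]=[0, 0, 0, 2], msg_vec=[0, 0, 0, 2]; VV[2]=max(VV[2],msg_vec) then VV[2][2]++ -> VV[2]=[0, 0, 1, 2]
Event 3: SEND 2->0: VV[2][2]++ -> VV[2]=[0, 0, 2, 2], msg_vec=[0, 0, 2, 2]; VV[0]=max(VV[0],msg_vec) then VV[0][0]++ -> VV[0]=[1, 0, 2, 2]
Event 4: LOCAL 3: VV[3][3]++ -> VV[3]=[0, 0, 0, 3]
Event 5: SEND 1->2: VV[1][1]++ -> VV[1]=[0, 1, 0, 0], msg_vec=[0, 1, 0, 0]; VV[2]=max(VV[2],msg_vec) then VV[2][2]++ -> VV[2]=[0, 1, 3, 2]
Event 6: SEND 2->1: VV[2][2]++ -> VV[2]=[0, 1, 4, 2], msg_vec=[0, 1, 4, 2]; VV[1]=max(VV[1],msg_vec) then VV[1][1]++ -> VV[1]=[0, 2, 4, 2]
Event 2 stamp: [0, 0, 0, 2]
Event 6 stamp: [0, 1, 4, 2]
[0, 0, 0, 2] <= [0, 1, 4, 2]? True
[0, 1, 4, 2] <= [0, 0, 0, 2]? False
Relation: before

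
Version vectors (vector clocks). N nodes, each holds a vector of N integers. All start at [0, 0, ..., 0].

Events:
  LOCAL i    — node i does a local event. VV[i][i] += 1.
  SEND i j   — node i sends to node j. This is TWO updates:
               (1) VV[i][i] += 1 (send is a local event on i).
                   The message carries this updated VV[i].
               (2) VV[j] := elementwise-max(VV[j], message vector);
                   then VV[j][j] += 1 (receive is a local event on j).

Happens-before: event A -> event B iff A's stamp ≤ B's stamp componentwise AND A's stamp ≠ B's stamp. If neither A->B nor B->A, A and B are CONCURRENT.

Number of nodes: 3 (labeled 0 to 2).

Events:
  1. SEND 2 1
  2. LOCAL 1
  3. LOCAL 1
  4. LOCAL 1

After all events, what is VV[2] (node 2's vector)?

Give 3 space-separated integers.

Initial: VV[0]=[0, 0, 0]
Initial: VV[1]=[0, 0, 0]
Initial: VV[2]=[0, 0, 0]
Event 1: SEND 2->1: VV[2][2]++ -> VV[2]=[0, 0, 1], msg_vec=[0, 0, 1]; VV[1]=max(VV[1],msg_vec) then VV[1][1]++ -> VV[1]=[0, 1, 1]
Event 2: LOCAL 1: VV[1][1]++ -> VV[1]=[0, 2, 1]
Event 3: LOCAL 1: VV[1][1]++ -> VV[1]=[0, 3, 1]
Event 4: LOCAL 1: VV[1][1]++ -> VV[1]=[0, 4, 1]
Final vectors: VV[0]=[0, 0, 0]; VV[1]=[0, 4, 1]; VV[2]=[0, 0, 1]

Answer: 0 0 1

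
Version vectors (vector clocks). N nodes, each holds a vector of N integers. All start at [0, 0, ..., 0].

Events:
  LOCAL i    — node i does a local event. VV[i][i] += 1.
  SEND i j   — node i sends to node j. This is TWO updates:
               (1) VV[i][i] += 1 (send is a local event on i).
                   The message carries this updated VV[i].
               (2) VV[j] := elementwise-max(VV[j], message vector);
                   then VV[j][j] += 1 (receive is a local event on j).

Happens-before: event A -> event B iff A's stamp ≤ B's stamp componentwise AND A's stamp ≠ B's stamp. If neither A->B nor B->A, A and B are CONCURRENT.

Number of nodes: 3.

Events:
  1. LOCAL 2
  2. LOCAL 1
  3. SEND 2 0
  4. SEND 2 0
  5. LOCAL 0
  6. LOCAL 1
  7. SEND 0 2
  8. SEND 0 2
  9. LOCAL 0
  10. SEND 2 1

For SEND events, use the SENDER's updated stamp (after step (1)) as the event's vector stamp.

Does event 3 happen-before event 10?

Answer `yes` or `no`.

Answer: yes

Derivation:
Initial: VV[0]=[0, 0, 0]
Initial: VV[1]=[0, 0, 0]
Initial: VV[2]=[0, 0, 0]
Event 1: LOCAL 2: VV[2][2]++ -> VV[2]=[0, 0, 1]
Event 2: LOCAL 1: VV[1][1]++ -> VV[1]=[0, 1, 0]
Event 3: SEND 2->0: VV[2][2]++ -> VV[2]=[0, 0, 2], msg_vec=[0, 0, 2]; VV[0]=max(VV[0],msg_vec) then VV[0][0]++ -> VV[0]=[1, 0, 2]
Event 4: SEND 2->0: VV[2][2]++ -> VV[2]=[0, 0, 3], msg_vec=[0, 0, 3]; VV[0]=max(VV[0],msg_vec) then VV[0][0]++ -> VV[0]=[2, 0, 3]
Event 5: LOCAL 0: VV[0][0]++ -> VV[0]=[3, 0, 3]
Event 6: LOCAL 1: VV[1][1]++ -> VV[1]=[0, 2, 0]
Event 7: SEND 0->2: VV[0][0]++ -> VV[0]=[4, 0, 3], msg_vec=[4, 0, 3]; VV[2]=max(VV[2],msg_vec) then VV[2][2]++ -> VV[2]=[4, 0, 4]
Event 8: SEND 0->2: VV[0][0]++ -> VV[0]=[5, 0, 3], msg_vec=[5, 0, 3]; VV[2]=max(VV[2],msg_vec) then VV[2][2]++ -> VV[2]=[5, 0, 5]
Event 9: LOCAL 0: VV[0][0]++ -> VV[0]=[6, 0, 3]
Event 10: SEND 2->1: VV[2][2]++ -> VV[2]=[5, 0, 6], msg_vec=[5, 0, 6]; VV[1]=max(VV[1],msg_vec) then VV[1][1]++ -> VV[1]=[5, 3, 6]
Event 3 stamp: [0, 0, 2]
Event 10 stamp: [5, 0, 6]
[0, 0, 2] <= [5, 0, 6]? True. Equal? False. Happens-before: True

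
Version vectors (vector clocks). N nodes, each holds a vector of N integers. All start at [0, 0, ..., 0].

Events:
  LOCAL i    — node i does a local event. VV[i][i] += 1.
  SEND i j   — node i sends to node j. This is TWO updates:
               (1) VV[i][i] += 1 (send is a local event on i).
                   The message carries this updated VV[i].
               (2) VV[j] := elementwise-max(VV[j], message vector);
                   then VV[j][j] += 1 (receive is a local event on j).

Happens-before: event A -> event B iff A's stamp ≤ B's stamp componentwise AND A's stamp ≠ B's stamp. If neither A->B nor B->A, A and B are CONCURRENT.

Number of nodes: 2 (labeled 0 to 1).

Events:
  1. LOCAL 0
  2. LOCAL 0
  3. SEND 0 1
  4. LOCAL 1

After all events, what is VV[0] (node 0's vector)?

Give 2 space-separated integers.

Answer: 3 0

Derivation:
Initial: VV[0]=[0, 0]
Initial: VV[1]=[0, 0]
Event 1: LOCAL 0: VV[0][0]++ -> VV[0]=[1, 0]
Event 2: LOCAL 0: VV[0][0]++ -> VV[0]=[2, 0]
Event 3: SEND 0->1: VV[0][0]++ -> VV[0]=[3, 0], msg_vec=[3, 0]; VV[1]=max(VV[1],msg_vec) then VV[1][1]++ -> VV[1]=[3, 1]
Event 4: LOCAL 1: VV[1][1]++ -> VV[1]=[3, 2]
Final vectors: VV[0]=[3, 0]; VV[1]=[3, 2]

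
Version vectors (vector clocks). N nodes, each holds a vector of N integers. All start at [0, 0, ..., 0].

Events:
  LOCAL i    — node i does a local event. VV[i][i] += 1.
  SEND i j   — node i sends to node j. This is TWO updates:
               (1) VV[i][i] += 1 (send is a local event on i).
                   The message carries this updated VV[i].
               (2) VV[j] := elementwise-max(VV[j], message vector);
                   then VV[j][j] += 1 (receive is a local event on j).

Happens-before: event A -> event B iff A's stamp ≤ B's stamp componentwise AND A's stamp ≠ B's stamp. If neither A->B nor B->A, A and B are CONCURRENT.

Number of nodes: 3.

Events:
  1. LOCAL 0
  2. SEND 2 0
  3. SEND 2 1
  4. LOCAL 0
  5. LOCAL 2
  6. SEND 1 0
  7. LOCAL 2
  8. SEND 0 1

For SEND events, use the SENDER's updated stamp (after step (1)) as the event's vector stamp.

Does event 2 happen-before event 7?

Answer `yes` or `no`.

Initial: VV[0]=[0, 0, 0]
Initial: VV[1]=[0, 0, 0]
Initial: VV[2]=[0, 0, 0]
Event 1: LOCAL 0: VV[0][0]++ -> VV[0]=[1, 0, 0]
Event 2: SEND 2->0: VV[2][2]++ -> VV[2]=[0, 0, 1], msg_vec=[0, 0, 1]; VV[0]=max(VV[0],msg_vec) then VV[0][0]++ -> VV[0]=[2, 0, 1]
Event 3: SEND 2->1: VV[2][2]++ -> VV[2]=[0, 0, 2], msg_vec=[0, 0, 2]; VV[1]=max(VV[1],msg_vec) then VV[1][1]++ -> VV[1]=[0, 1, 2]
Event 4: LOCAL 0: VV[0][0]++ -> VV[0]=[3, 0, 1]
Event 5: LOCAL 2: VV[2][2]++ -> VV[2]=[0, 0, 3]
Event 6: SEND 1->0: VV[1][1]++ -> VV[1]=[0, 2, 2], msg_vec=[0, 2, 2]; VV[0]=max(VV[0],msg_vec) then VV[0][0]++ -> VV[0]=[4, 2, 2]
Event 7: LOCAL 2: VV[2][2]++ -> VV[2]=[0, 0, 4]
Event 8: SEND 0->1: VV[0][0]++ -> VV[0]=[5, 2, 2], msg_vec=[5, 2, 2]; VV[1]=max(VV[1],msg_vec) then VV[1][1]++ -> VV[1]=[5, 3, 2]
Event 2 stamp: [0, 0, 1]
Event 7 stamp: [0, 0, 4]
[0, 0, 1] <= [0, 0, 4]? True. Equal? False. Happens-before: True

Answer: yes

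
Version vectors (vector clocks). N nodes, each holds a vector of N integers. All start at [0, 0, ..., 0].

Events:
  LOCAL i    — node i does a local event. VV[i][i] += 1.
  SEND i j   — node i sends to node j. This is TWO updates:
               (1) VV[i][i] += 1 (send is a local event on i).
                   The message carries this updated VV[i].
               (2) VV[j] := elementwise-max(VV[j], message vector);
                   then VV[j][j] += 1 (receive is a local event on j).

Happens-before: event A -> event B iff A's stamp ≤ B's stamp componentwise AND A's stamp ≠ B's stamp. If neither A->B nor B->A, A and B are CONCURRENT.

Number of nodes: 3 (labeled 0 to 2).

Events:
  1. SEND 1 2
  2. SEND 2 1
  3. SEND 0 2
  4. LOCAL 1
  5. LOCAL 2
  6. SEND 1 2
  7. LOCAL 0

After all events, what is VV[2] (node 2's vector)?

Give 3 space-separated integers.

Answer: 1 4 5

Derivation:
Initial: VV[0]=[0, 0, 0]
Initial: VV[1]=[0, 0, 0]
Initial: VV[2]=[0, 0, 0]
Event 1: SEND 1->2: VV[1][1]++ -> VV[1]=[0, 1, 0], msg_vec=[0, 1, 0]; VV[2]=max(VV[2],msg_vec) then VV[2][2]++ -> VV[2]=[0, 1, 1]
Event 2: SEND 2->1: VV[2][2]++ -> VV[2]=[0, 1, 2], msg_vec=[0, 1, 2]; VV[1]=max(VV[1],msg_vec) then VV[1][1]++ -> VV[1]=[0, 2, 2]
Event 3: SEND 0->2: VV[0][0]++ -> VV[0]=[1, 0, 0], msg_vec=[1, 0, 0]; VV[2]=max(VV[2],msg_vec) then VV[2][2]++ -> VV[2]=[1, 1, 3]
Event 4: LOCAL 1: VV[1][1]++ -> VV[1]=[0, 3, 2]
Event 5: LOCAL 2: VV[2][2]++ -> VV[2]=[1, 1, 4]
Event 6: SEND 1->2: VV[1][1]++ -> VV[1]=[0, 4, 2], msg_vec=[0, 4, 2]; VV[2]=max(VV[2],msg_vec) then VV[2][2]++ -> VV[2]=[1, 4, 5]
Event 7: LOCAL 0: VV[0][0]++ -> VV[0]=[2, 0, 0]
Final vectors: VV[0]=[2, 0, 0]; VV[1]=[0, 4, 2]; VV[2]=[1, 4, 5]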